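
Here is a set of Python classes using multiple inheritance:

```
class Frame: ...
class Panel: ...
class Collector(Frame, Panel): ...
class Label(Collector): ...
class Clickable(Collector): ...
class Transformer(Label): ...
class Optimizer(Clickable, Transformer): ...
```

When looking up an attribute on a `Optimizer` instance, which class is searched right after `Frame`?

Panel

L[Optimizer] = Optimizer + merge(L[Clickable], L[Transformer], [Clickable Transformer])
  take Clickable:  [Clickable Collector Frame Panel object] + [Transformer Label Collector Frame Panel object] + [Clickable Transformer]
  take Transformer:  [Collector Frame Panel object] + [Transformer Label Collector Frame Panel object] + [Transformer]
  take Label:  [Collector Frame Panel object] + [Label Collector Frame Panel object]
  take Collector:  [Collector Frame Panel object] + [Collector Frame Panel object]
  take Frame:  [Frame Panel object] + [Frame Panel object]
  take Panel:  [Panel object] + [Panel object]
  take object:  [object] + [object]
MRO: Optimizer Clickable Transformer Label Collector Frame Panel object
Frame is at position 5; next is Panel.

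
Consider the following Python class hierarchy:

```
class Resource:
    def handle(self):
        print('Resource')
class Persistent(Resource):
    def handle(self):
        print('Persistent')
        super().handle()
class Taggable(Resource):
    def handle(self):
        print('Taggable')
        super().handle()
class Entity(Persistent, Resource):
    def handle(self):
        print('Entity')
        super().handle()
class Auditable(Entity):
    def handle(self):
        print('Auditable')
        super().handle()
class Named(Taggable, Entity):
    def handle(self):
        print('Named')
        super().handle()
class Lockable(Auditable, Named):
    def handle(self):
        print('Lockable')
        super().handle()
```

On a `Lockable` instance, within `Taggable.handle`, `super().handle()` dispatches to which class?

L[Lockable] = Lockable + merge(L[Auditable], L[Named], [Auditable Named])
  take Auditable:  [Auditable Entity Persistent Resource object] + [Named Taggable Entity Persistent Resource object] + [Auditable Named]
  take Named:  [Entity Persistent Resource object] + [Named Taggable Entity Persistent Resource object] + [Named]
  take Taggable:  [Entity Persistent Resource object] + [Taggable Entity Persistent Resource object]
  take Entity:  [Entity Persistent Resource object] + [Entity Persistent Resource object]
  take Persistent:  [Persistent Resource object] + [Persistent Resource object]
  take Resource:  [Resource object] + [Resource object]
  take object:  [object] + [object]
MRO: Lockable Auditable Named Taggable Entity Persistent Resource object
super() in Taggable.handle on a Lockable instance goes to the class after Taggable in Lockable's MRO: Entity.

Entity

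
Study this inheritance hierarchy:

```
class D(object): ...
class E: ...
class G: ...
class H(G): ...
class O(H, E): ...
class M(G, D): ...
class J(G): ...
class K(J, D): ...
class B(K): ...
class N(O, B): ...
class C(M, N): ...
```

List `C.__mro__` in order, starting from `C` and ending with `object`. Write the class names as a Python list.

L[C] = C + merge(L[M], L[N], [M N])
  take M:  [M G D object] + [N O H B K J G E D object] + [M N]
  take N:  [G D object] + [N O H B K J G E D object] + [N]
  take O:  [G D object] + [O H B K J G E D object]
  take H:  [G D object] + [H B K J G E D object]
  take B:  [G D object] + [B K J G E D object]
  take K:  [G D object] + [K J G E D object]
  take J:  [G D object] + [J G E D object]
  take G:  [G D object] + [G E D object]
  take E:  [D object] + [E D object]
  take D:  [D object] + [D object]
  take object:  [object] + [object]

[C, M, N, O, H, B, K, J, G, E, D, object]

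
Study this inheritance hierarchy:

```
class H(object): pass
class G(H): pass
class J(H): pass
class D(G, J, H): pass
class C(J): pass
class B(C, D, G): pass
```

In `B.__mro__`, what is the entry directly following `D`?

G

L[B] = B + merge(L[C], L[D], L[G], [C D G])
  take C:  [C J H object] + [D G J H object] + [G H object] + [C D G]
  take D:  [J H object] + [D G J H object] + [G H object] + [D G]
  take G:  [J H object] + [G J H object] + [G H object] + [G]
  take J:  [J H object] + [J H object] + [H object]
  take H:  [H object] + [H object] + [H object]
  take object:  [object] + [object] + [object]
MRO: B C D G J H object
D is at position 2; next is G.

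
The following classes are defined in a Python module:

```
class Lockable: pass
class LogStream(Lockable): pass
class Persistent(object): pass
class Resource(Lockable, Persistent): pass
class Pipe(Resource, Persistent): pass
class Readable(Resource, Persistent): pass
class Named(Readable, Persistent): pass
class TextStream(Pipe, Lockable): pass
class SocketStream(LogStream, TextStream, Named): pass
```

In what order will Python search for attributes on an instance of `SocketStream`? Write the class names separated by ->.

SocketStream -> LogStream -> TextStream -> Pipe -> Named -> Readable -> Resource -> Lockable -> Persistent -> object

L[SocketStream] = SocketStream + merge(L[LogStream], L[TextStream], L[Named], [LogStream TextStream Named])
  take LogStream:  [LogStream Lockable object] + [TextStream Pipe Resource Lockable Persistent object] + [Named Readable Resource Lockable Persistent object] + [LogStream TextStream Named]
  take TextStream:  [Lockable object] + [TextStream Pipe Resource Lockable Persistent object] + [Named Readable Resource Lockable Persistent object] + [TextStream Named]
  take Pipe:  [Lockable object] + [Pipe Resource Lockable Persistent object] + [Named Readable Resource Lockable Persistent object] + [Named]
  take Named:  [Lockable object] + [Resource Lockable Persistent object] + [Named Readable Resource Lockable Persistent object] + [Named]
  take Readable:  [Lockable object] + [Resource Lockable Persistent object] + [Readable Resource Lockable Persistent object]
  take Resource:  [Lockable object] + [Resource Lockable Persistent object] + [Resource Lockable Persistent object]
  take Lockable:  [Lockable object] + [Lockable Persistent object] + [Lockable Persistent object]
  take Persistent:  [object] + [Persistent object] + [Persistent object]
  take object:  [object] + [object] + [object]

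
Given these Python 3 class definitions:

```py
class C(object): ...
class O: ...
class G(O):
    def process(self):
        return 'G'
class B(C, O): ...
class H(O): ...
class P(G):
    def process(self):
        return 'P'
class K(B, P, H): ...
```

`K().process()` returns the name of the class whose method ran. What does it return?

P

L[K] = K + merge(L[B], L[P], L[H], [B P H])
  take B:  [B C O object] + [P G O object] + [H O object] + [B P H]
  take C:  [C O object] + [P G O object] + [H O object] + [P H]
  take P:  [O object] + [P G O object] + [H O object] + [P H]
  take G:  [O object] + [G O object] + [H O object] + [H]
  take H:  [O object] + [O object] + [H O object] + [H]
  take O:  [O object] + [O object] + [O object]
  take object:  [object] + [object] + [object]
MRO: K B C P G H O object
process is defined in: G, P. First along the MRO is P.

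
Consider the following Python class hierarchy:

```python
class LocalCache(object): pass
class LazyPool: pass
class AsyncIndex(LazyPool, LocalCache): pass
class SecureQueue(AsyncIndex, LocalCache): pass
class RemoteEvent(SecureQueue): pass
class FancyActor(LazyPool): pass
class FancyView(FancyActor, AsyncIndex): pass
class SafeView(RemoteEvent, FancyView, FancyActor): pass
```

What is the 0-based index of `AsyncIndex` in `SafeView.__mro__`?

5

L[SafeView] = SafeView + merge(L[RemoteEvent], L[FancyView], L[FancyActor], [RemoteEvent FancyView FancyActor])
  take RemoteEvent:  [RemoteEvent SecureQueue AsyncIndex LazyPool LocalCache object] + [FancyView FancyActor AsyncIndex LazyPool LocalCache object] + [FancyActor LazyPool object] + [RemoteEvent FancyView FancyActor]
  take SecureQueue:  [SecureQueue AsyncIndex LazyPool LocalCache object] + [FancyView FancyActor AsyncIndex LazyPool LocalCache object] + [FancyActor LazyPool object] + [FancyView FancyActor]
  take FancyView:  [AsyncIndex LazyPool LocalCache object] + [FancyView FancyActor AsyncIndex LazyPool LocalCache object] + [FancyActor LazyPool object] + [FancyView FancyActor]
  take FancyActor:  [AsyncIndex LazyPool LocalCache object] + [FancyActor AsyncIndex LazyPool LocalCache object] + [FancyActor LazyPool object] + [FancyActor]
  take AsyncIndex:  [AsyncIndex LazyPool LocalCache object] + [AsyncIndex LazyPool LocalCache object] + [LazyPool object]
  take LazyPool:  [LazyPool LocalCache object] + [LazyPool LocalCache object] + [LazyPool object]
  take LocalCache:  [LocalCache object] + [LocalCache object] + [object]
  take object:  [object] + [object] + [object]
MRO: SafeView RemoteEvent SecureQueue FancyView FancyActor AsyncIndex LazyPool LocalCache object
AsyncIndex sits at index 5.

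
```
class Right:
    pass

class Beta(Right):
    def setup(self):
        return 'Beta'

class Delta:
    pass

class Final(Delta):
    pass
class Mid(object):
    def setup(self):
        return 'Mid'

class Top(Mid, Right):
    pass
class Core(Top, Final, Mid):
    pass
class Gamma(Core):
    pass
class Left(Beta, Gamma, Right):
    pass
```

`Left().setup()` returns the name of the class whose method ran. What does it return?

L[Left] = Left + merge(L[Beta], L[Gamma], L[Right], [Beta Gamma Right])
  take Beta:  [Beta Right object] + [Gamma Core Top Final Mid Right Delta object] + [Right object] + [Beta Gamma Right]
  take Gamma:  [Right object] + [Gamma Core Top Final Mid Right Delta object] + [Right object] + [Gamma Right]
  take Core:  [Right object] + [Core Top Final Mid Right Delta object] + [Right object] + [Right]
  take Top:  [Right object] + [Top Final Mid Right Delta object] + [Right object] + [Right]
  take Final:  [Right object] + [Final Mid Right Delta object] + [Right object] + [Right]
  take Mid:  [Right object] + [Mid Right Delta object] + [Right object] + [Right]
  take Right:  [Right object] + [Right Delta object] + [Right object] + [Right]
  take Delta:  [object] + [Delta object] + [object]
  take object:  [object] + [object] + [object]
MRO: Left Beta Gamma Core Top Final Mid Right Delta object
setup is defined in: Beta, Mid. First along the MRO is Beta.

Beta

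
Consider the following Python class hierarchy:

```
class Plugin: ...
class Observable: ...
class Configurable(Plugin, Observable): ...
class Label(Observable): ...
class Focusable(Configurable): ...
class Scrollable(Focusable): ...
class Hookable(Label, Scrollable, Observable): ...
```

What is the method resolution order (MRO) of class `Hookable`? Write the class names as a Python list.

L[Hookable] = Hookable + merge(L[Label], L[Scrollable], L[Observable], [Label Scrollable Observable])
  take Label:  [Label Observable object] + [Scrollable Focusable Configurable Plugin Observable object] + [Observable object] + [Label Scrollable Observable]
  take Scrollable:  [Observable object] + [Scrollable Focusable Configurable Plugin Observable object] + [Observable object] + [Scrollable Observable]
  take Focusable:  [Observable object] + [Focusable Configurable Plugin Observable object] + [Observable object] + [Observable]
  take Configurable:  [Observable object] + [Configurable Plugin Observable object] + [Observable object] + [Observable]
  take Plugin:  [Observable object] + [Plugin Observable object] + [Observable object] + [Observable]
  take Observable:  [Observable object] + [Observable object] + [Observable object] + [Observable]
  take object:  [object] + [object] + [object]

[Hookable, Label, Scrollable, Focusable, Configurable, Plugin, Observable, object]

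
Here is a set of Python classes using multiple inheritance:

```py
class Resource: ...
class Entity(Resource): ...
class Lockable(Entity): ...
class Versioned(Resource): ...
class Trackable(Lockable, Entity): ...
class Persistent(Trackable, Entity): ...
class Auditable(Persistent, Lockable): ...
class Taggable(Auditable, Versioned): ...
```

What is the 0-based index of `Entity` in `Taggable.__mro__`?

5

L[Taggable] = Taggable + merge(L[Auditable], L[Versioned], [Auditable Versioned])
  take Auditable:  [Auditable Persistent Trackable Lockable Entity Resource object] + [Versioned Resource object] + [Auditable Versioned]
  take Persistent:  [Persistent Trackable Lockable Entity Resource object] + [Versioned Resource object] + [Versioned]
  take Trackable:  [Trackable Lockable Entity Resource object] + [Versioned Resource object] + [Versioned]
  take Lockable:  [Lockable Entity Resource object] + [Versioned Resource object] + [Versioned]
  take Entity:  [Entity Resource object] + [Versioned Resource object] + [Versioned]
  take Versioned:  [Resource object] + [Versioned Resource object] + [Versioned]
  take Resource:  [Resource object] + [Resource object]
  take object:  [object] + [object]
MRO: Taggable Auditable Persistent Trackable Lockable Entity Versioned Resource object
Entity sits at index 5.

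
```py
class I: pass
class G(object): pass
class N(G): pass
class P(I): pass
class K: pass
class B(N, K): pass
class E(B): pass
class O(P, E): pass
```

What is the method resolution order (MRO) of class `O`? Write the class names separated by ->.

L[O] = O + merge(L[P], L[E], [P E])
  take P:  [P I object] + [E B N G K object] + [P E]
  take I:  [I object] + [E B N G K object] + [E]
  take E:  [object] + [E B N G K object] + [E]
  take B:  [object] + [B N G K object]
  take N:  [object] + [N G K object]
  take G:  [object] + [G K object]
  take K:  [object] + [K object]
  take object:  [object] + [object]

O -> P -> I -> E -> B -> N -> G -> K -> object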